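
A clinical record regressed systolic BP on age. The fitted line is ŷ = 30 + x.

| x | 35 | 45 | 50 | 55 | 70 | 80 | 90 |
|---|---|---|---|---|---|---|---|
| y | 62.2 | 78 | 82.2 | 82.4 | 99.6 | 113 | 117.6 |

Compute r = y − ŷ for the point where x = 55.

ŷ = 30 + 55 = 85
r = 82.4 − 85 = -2.6

r = -2.6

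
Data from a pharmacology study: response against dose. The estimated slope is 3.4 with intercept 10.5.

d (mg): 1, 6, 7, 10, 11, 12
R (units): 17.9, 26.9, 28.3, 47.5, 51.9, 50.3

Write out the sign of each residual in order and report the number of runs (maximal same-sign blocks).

d=1: ŷ = 10.5 + 3.4·1 = 13.9; e = 17.9 − 13.9 = 4
d=6: ŷ = 10.5 + 3.4·6 = 30.9; e = 26.9 − 30.9 = -4
d=7: ŷ = 10.5 + 3.4·7 = 34.3; e = 28.3 − 34.3 = -6
d=10: ŷ = 10.5 + 3.4·10 = 44.5; e = 47.5 − 44.5 = 3
d=11: ŷ = 10.5 + 3.4·11 = 47.9; e = 51.9 − 47.9 = 4
d=12: ŷ = 10.5 + 3.4·12 = 51.3; e = 50.3 − 51.3 = -1
Signs: + − − + + −
Runs: +×1, −×2, +×2, −×1 → 4

4 runs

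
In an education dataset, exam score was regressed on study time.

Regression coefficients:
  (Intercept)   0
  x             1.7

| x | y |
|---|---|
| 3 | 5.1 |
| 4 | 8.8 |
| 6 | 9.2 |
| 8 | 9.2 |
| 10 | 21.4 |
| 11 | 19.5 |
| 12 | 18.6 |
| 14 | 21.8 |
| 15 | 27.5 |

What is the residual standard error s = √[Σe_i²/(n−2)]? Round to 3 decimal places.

s = 2.818

x=3: ŷ = 1.7·3 = 5.1; e = 5.1 − 5.1 = 0
x=4: ŷ = 1.7·4 = 6.8; e = 8.8 − 6.8 = 2
x=6: ŷ = 1.7·6 = 10.2; e = 9.2 − 10.2 = -1
x=8: ŷ = 1.7·8 = 13.6; e = 9.2 − 13.6 = -4.4
x=10: ŷ = 1.7·10 = 17; e = 21.4 − 17 = 4.4
x=11: ŷ = 1.7·11 = 18.7; e = 19.5 − 18.7 = 0.8
x=12: ŷ = 1.7·12 = 20.4; e = 18.6 − 20.4 = -1.8
x=14: ŷ = 1.7·14 = 23.8; e = 21.8 − 23.8 = -2
x=15: ŷ = 1.7·15 = 25.5; e = 27.5 − 25.5 = 2
SSE = 0 + 4 + 1 + 19.36 + 19.36 + 0.64 + 3.24 + 4 + 4 = 55.6
s = √(55.6/7) = √7.94286 ≈ 2.818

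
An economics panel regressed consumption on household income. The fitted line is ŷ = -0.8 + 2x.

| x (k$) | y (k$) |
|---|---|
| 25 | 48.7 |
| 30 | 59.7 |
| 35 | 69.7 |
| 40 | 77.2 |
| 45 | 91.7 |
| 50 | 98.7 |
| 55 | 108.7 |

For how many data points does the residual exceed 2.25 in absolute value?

1

x=25: ŷ = -0.8 + 2·25 = 49.2; r = 48.7 − 49.2 = -0.5
x=30: ŷ = -0.8 + 2·30 = 59.2; r = 59.7 − 59.2 = 0.5
x=35: ŷ = -0.8 + 2·35 = 69.2; r = 69.7 − 69.2 = 0.5
x=40: ŷ = -0.8 + 2·40 = 79.2; r = 77.2 − 79.2 = -2
x=45: ŷ = -0.8 + 2·45 = 89.2; r = 91.7 − 89.2 = 2.5
x=50: ŷ = -0.8 + 2·50 = 99.2; r = 98.7 − 99.2 = -0.5
x=55: ŷ = -0.8 + 2·55 = 109.2; r = 108.7 − 109.2 = -0.5
|r| > 2.25: x=45 (|r|=2.5) → 1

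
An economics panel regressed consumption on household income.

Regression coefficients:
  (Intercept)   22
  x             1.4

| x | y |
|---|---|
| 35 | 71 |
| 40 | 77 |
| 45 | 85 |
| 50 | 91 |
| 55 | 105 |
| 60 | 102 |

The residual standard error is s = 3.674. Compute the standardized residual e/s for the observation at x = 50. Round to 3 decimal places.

-0.272

ŷ = 22 + 1.4·50 = 92
e = 91 − 92 = -1
e/s = -1 / 3.674 = -0.272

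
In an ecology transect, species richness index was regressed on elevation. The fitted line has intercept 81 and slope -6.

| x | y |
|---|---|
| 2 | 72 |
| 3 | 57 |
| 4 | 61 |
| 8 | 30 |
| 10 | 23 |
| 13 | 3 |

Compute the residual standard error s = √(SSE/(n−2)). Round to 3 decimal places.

x=2: ŷ = 81 − 6·2 = 69; r = 72 − 69 = 3
x=3: ŷ = 81 − 6·3 = 63; r = 57 − 63 = -6
x=4: ŷ = 81 − 6·4 = 57; r = 61 − 57 = 4
x=8: ŷ = 81 − 6·8 = 33; r = 30 − 33 = -3
x=10: ŷ = 81 − 6·10 = 21; r = 23 − 21 = 2
x=13: ŷ = 81 − 6·13 = 3; r = 3 − 3 = 0
SSE = 9 + 36 + 16 + 9 + 4 + 0 = 74
s = √(74/4) = √18.5 ≈ 4.301

s = 4.301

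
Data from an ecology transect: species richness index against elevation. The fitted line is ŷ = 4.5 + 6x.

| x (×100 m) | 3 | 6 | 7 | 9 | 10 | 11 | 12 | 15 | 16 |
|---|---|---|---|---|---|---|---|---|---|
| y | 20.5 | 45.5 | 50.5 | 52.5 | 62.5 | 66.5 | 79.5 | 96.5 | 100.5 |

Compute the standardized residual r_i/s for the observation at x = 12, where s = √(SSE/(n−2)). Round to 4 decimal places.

x=3: ŷ = 4.5 + 6·3 = 22.5; r = 20.5 − 22.5 = -2
x=6: ŷ = 4.5 + 6·6 = 40.5; r = 45.5 − 40.5 = 5
x=7: ŷ = 4.5 + 6·7 = 46.5; r = 50.5 − 46.5 = 4
x=9: ŷ = 4.5 + 6·9 = 58.5; r = 52.5 − 58.5 = -6
x=10: ŷ = 4.5 + 6·10 = 64.5; r = 62.5 − 64.5 = -2
x=11: ŷ = 4.5 + 6·11 = 70.5; r = 66.5 − 70.5 = -4
x=12: ŷ = 4.5 + 6·12 = 76.5; r = 79.5 − 76.5 = 3
x=15: ŷ = 4.5 + 6·15 = 94.5; r = 96.5 − 94.5 = 2
x=16: ŷ = 4.5 + 6·16 = 100.5; r = 100.5 − 100.5 = 0
SSE = 4 + 25 + 16 + 36 + 4 + 16 + 9 + 4 + 0 = 114
s = √(114/7) = 4.03556
r/s = 3 / 4.03556 = 0.7434

0.7434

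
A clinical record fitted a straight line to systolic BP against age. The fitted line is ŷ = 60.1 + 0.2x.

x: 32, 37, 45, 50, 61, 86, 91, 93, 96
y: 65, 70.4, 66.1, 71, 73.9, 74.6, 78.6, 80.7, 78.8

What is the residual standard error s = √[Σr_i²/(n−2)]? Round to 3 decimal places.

x=32: ŷ = 60.1 + 0.2·32 = 66.5; r = 65 − 66.5 = -1.5
x=37: ŷ = 60.1 + 0.2·37 = 67.5; r = 70.4 − 67.5 = 2.9
x=45: ŷ = 60.1 + 0.2·45 = 69.1; r = 66.1 − 69.1 = -3
x=50: ŷ = 60.1 + 0.2·50 = 70.1; r = 71 − 70.1 = 0.9
x=61: ŷ = 60.1 + 0.2·61 = 72.3; r = 73.9 − 72.3 = 1.6
x=86: ŷ = 60.1 + 0.2·86 = 77.3; r = 74.6 − 77.3 = -2.7
x=91: ŷ = 60.1 + 0.2·91 = 78.3; r = 78.6 − 78.3 = 0.3
x=93: ŷ = 60.1 + 0.2·93 = 78.7; r = 80.7 − 78.7 = 2
x=96: ŷ = 60.1 + 0.2·96 = 79.3; r = 78.8 − 79.3 = -0.5
SSE = 2.25 + 8.41 + 9 + 0.81 + 2.56 + 7.29 + 0.09 + 4 + 0.25 = 34.66
s = √(34.66/7) = √4.95143 ≈ 2.225

s = 2.225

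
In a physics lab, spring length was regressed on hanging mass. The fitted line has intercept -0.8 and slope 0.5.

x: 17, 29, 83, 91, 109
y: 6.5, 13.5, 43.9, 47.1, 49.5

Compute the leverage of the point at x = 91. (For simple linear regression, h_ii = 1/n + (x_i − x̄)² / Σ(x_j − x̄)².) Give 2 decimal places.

x̄ = (17 + 29 + 83 + 91 + 109)/5 = 65.8
Σ(x − x̄)² = 2381.44 + 1354.24 + 295.84 + 635.04 + 1866.24 = 6532.8
h = 1/5 + (25.2)²/6532.8 = 0.2 + 0.0972079 = 0.30

h = 0.30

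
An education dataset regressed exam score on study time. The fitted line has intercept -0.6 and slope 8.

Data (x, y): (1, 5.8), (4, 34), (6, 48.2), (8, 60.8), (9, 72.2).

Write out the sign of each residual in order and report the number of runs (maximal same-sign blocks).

4 runs

x=1: ŷ = -0.6 + 8·1 = 7.4; e = 5.8 − 7.4 = -1.6
x=4: ŷ = -0.6 + 8·4 = 31.4; e = 34 − 31.4 = 2.6
x=6: ŷ = -0.6 + 8·6 = 47.4; e = 48.2 − 47.4 = 0.8
x=8: ŷ = -0.6 + 8·8 = 63.4; e = 60.8 − 63.4 = -2.6
x=9: ŷ = -0.6 + 8·9 = 71.4; e = 72.2 − 71.4 = 0.8
Signs: − + + − +
Runs: −×1, +×2, −×1, +×1 → 4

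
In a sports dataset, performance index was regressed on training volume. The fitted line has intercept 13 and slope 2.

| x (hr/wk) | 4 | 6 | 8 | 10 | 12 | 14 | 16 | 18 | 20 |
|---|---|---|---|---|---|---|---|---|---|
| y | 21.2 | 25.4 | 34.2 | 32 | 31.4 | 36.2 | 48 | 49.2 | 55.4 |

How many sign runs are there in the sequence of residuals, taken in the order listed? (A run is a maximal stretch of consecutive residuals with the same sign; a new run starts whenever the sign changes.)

3 runs

x=4: ŷ = 13 + 2·4 = 21; r = 21.2 − 21 = 0.2
x=6: ŷ = 13 + 2·6 = 25; r = 25.4 − 25 = 0.4
x=8: ŷ = 13 + 2·8 = 29; r = 34.2 − 29 = 5.2
x=10: ŷ = 13 + 2·10 = 33; r = 32 − 33 = -1
x=12: ŷ = 13 + 2·12 = 37; r = 31.4 − 37 = -5.6
x=14: ŷ = 13 + 2·14 = 41; r = 36.2 − 41 = -4.8
x=16: ŷ = 13 + 2·16 = 45; r = 48 − 45 = 3
x=18: ŷ = 13 + 2·18 = 49; r = 49.2 − 49 = 0.2
x=20: ŷ = 13 + 2·20 = 53; r = 55.4 − 53 = 2.4
Signs: + + + − − − + + +
Runs: +×3, −×3, +×3 → 3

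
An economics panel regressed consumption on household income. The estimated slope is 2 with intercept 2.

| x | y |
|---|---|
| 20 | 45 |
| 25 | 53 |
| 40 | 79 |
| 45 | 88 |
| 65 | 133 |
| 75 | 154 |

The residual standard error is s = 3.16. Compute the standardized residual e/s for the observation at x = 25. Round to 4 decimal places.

ŷ = 2 + 2·25 = 52
e = 53 − 52 = 1
e/s = 1 / 3.16 = 0.3165

0.3165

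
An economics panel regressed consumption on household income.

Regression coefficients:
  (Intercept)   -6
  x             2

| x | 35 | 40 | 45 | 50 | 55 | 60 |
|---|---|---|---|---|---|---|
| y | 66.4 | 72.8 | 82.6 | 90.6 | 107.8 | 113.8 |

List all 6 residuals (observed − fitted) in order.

2.4, -1.2, -1.4, -3.4, 3.8, -0.2

x=35: ŷ = -6 + 2·35 = 64; e = 66.4 − 64 = 2.4
x=40: ŷ = -6 + 2·40 = 74; e = 72.8 − 74 = -1.2
x=45: ŷ = -6 + 2·45 = 84; e = 82.6 − 84 = -1.4
x=50: ŷ = -6 + 2·50 = 94; e = 90.6 − 94 = -3.4
x=55: ŷ = -6 + 2·55 = 104; e = 107.8 − 104 = 3.8
x=60: ŷ = -6 + 2·60 = 114; e = 113.8 − 114 = -0.2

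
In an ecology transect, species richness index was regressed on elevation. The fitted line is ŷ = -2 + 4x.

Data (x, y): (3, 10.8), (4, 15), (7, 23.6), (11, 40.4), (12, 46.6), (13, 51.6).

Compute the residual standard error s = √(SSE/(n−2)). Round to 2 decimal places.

s = 1.79

x=3: ŷ = -2 + 4·3 = 10; r = 10.8 − 10 = 0.8
x=4: ŷ = -2 + 4·4 = 14; r = 15 − 14 = 1
x=7: ŷ = -2 + 4·7 = 26; r = 23.6 − 26 = -2.4
x=11: ŷ = -2 + 4·11 = 42; r = 40.4 − 42 = -1.6
x=12: ŷ = -2 + 4·12 = 46; r = 46.6 − 46 = 0.6
x=13: ŷ = -2 + 4·13 = 50; r = 51.6 − 50 = 1.6
SSE = 0.64 + 1 + 5.76 + 2.56 + 0.36 + 2.56 = 12.88
s = √(12.88/4) = √3.22 ≈ 1.79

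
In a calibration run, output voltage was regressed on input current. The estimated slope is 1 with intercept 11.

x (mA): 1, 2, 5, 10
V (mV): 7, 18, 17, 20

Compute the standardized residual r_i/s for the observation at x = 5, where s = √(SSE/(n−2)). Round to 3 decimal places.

x=1: V̂ = 11 + 1 = 12; r = 7 − 12 = -5
x=2: V̂ = 11 + 2 = 13; r = 18 − 13 = 5
x=5: V̂ = 11 + 5 = 16; r = 17 − 16 = 1
x=10: V̂ = 11 + 10 = 21; r = 20 − 21 = -1
SSE = 25 + 25 + 1 + 1 = 52
s = √(52/2) = 5.09902
r/s = 1 / 5.09902 = 0.196

0.196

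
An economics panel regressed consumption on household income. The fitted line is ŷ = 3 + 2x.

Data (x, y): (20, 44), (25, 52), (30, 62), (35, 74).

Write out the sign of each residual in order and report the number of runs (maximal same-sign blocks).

x=20: ŷ = 3 + 2·20 = 43; r = 44 − 43 = 1
x=25: ŷ = 3 + 2·25 = 53; r = 52 − 53 = -1
x=30: ŷ = 3 + 2·30 = 63; r = 62 − 63 = -1
x=35: ŷ = 3 + 2·35 = 73; r = 74 − 73 = 1
Signs: + − − +
Runs: +×1, −×2, +×1 → 3

3 runs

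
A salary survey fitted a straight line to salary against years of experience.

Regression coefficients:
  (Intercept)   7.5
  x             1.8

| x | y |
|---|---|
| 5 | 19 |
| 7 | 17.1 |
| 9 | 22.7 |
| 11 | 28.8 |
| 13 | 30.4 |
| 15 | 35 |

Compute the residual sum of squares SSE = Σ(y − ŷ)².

SSE = 19

x=5: ŷ = 7.5 + 1.8·5 = 16.5; r = 19 − 16.5 = 2.5
x=7: ŷ = 7.5 + 1.8·7 = 20.1; r = 17.1 − 20.1 = -3
x=9: ŷ = 7.5 + 1.8·9 = 23.7; r = 22.7 − 23.7 = -1
x=11: ŷ = 7.5 + 1.8·11 = 27.3; r = 28.8 − 27.3 = 1.5
x=13: ŷ = 7.5 + 1.8·13 = 30.9; r = 30.4 − 30.9 = -0.5
x=15: ŷ = 7.5 + 1.8·15 = 34.5; r = 35 − 34.5 = 0.5
SSE = 6.25 + 9 + 1 + 2.25 + 0.25 + 0.25 = 19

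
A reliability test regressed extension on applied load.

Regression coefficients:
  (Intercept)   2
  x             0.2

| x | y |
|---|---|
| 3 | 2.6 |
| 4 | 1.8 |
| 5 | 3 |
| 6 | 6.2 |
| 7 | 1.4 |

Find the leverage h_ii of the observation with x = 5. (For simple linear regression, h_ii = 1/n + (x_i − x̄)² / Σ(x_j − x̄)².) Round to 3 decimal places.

x̄ = (3 + 4 + 5 + 6 + 7)/5 = 5
Σ(x − x̄)² = 4 + 1 + 0 + 1 + 4 = 10
h = 1/5 + (0)²/10 = 0.2 + 0 = 0.200

h = 0.200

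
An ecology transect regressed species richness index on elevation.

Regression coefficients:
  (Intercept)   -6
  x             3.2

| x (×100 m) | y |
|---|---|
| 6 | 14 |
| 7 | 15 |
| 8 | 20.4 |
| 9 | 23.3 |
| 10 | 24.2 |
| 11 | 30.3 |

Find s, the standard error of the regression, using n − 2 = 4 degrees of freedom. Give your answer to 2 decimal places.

x=6: ŷ = -6 + 3.2·6 = 13.2; r = 14 − 13.2 = 0.8
x=7: ŷ = -6 + 3.2·7 = 16.4; r = 15 − 16.4 = -1.4
x=8: ŷ = -6 + 3.2·8 = 19.6; r = 20.4 − 19.6 = 0.8
x=9: ŷ = -6 + 3.2·9 = 22.8; r = 23.3 − 22.8 = 0.5
x=10: ŷ = -6 + 3.2·10 = 26; r = 24.2 − 26 = -1.8
x=11: ŷ = -6 + 3.2·11 = 29.2; r = 30.3 − 29.2 = 1.1
SSE = 0.64 + 1.96 + 0.64 + 0.25 + 3.24 + 1.21 = 7.94
s = √(7.94/4) = √1.985 ≈ 1.41

s = 1.41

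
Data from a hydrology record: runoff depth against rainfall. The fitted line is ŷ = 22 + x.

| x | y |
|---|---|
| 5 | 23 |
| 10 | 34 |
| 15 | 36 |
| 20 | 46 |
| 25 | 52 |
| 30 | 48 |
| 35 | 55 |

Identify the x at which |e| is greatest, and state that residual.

x = 25, e = 5

x=5: ŷ = 22 + 5 = 27; e = 23 − 27 = -4
x=10: ŷ = 22 + 10 = 32; e = 34 − 32 = 2
x=15: ŷ = 22 + 15 = 37; e = 36 − 37 = -1
x=20: ŷ = 22 + 20 = 42; e = 46 − 42 = 4
x=25: ŷ = 22 + 25 = 47; e = 52 − 47 = 5
x=30: ŷ = 22 + 30 = 52; e = 48 − 52 = -4
x=35: ŷ = 22 + 35 = 57; e = 55 − 57 = -2
Largest |e| is 5 at x = 25, residual 5.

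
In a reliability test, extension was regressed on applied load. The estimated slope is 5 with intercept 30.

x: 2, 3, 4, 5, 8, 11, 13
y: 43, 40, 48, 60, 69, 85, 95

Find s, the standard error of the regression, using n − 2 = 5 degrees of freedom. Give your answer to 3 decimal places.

s = 3.578

x=2: ŷ = 30 + 5·2 = 40; r = 43 − 40 = 3
x=3: ŷ = 30 + 5·3 = 45; r = 40 − 45 = -5
x=4: ŷ = 30 + 5·4 = 50; r = 48 − 50 = -2
x=5: ŷ = 30 + 5·5 = 55; r = 60 − 55 = 5
x=8: ŷ = 30 + 5·8 = 70; r = 69 − 70 = -1
x=11: ŷ = 30 + 5·11 = 85; r = 85 − 85 = 0
x=13: ŷ = 30 + 5·13 = 95; r = 95 − 95 = 0
SSE = 9 + 25 + 4 + 25 + 1 + 0 + 0 = 64
s = √(64/5) = √12.8 ≈ 3.578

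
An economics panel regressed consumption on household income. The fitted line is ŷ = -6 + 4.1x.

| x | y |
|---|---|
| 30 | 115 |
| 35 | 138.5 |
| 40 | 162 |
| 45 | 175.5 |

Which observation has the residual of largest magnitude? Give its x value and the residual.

x=30: ŷ = -6 + 4.1·30 = 117; e = 115 − 117 = -2
x=35: ŷ = -6 + 4.1·35 = 137.5; e = 138.5 − 137.5 = 1
x=40: ŷ = -6 + 4.1·40 = 158; e = 162 − 158 = 4
x=45: ŷ = -6 + 4.1·45 = 178.5; e = 175.5 − 178.5 = -3
Largest |e| is 4 at x = 40, residual 4.

x = 40, e = 4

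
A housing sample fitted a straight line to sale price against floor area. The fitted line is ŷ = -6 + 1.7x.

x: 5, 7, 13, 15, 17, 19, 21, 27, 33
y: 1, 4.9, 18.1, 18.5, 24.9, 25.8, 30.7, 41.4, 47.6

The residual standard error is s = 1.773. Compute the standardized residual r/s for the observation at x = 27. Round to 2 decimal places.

0.85

ŷ = -6 + 1.7·27 = 39.9
r = 41.4 − 39.9 = 1.5
r/s = 1.5 / 1.773 = 0.85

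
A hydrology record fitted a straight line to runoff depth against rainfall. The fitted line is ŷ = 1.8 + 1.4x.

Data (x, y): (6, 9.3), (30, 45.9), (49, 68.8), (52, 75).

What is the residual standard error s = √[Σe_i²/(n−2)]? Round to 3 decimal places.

x=6: ŷ = 1.8 + 1.4·6 = 10.2; e = 9.3 − 10.2 = -0.9
x=30: ŷ = 1.8 + 1.4·30 = 43.8; e = 45.9 − 43.8 = 2.1
x=49: ŷ = 1.8 + 1.4·49 = 70.4; e = 68.8 − 70.4 = -1.6
x=52: ŷ = 1.8 + 1.4·52 = 74.6; e = 75 − 74.6 = 0.4
SSE = 0.81 + 4.41 + 2.56 + 0.16 = 7.94
s = √(7.94/2) = √3.97 ≈ 1.992

s = 1.992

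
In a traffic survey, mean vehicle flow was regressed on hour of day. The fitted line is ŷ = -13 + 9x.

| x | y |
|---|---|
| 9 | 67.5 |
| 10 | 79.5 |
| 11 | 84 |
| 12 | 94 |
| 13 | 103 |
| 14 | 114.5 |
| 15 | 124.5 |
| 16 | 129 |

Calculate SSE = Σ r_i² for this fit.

x=9: ŷ = -13 + 9·9 = 68; r = 67.5 − 68 = -0.5
x=10: ŷ = -13 + 9·10 = 77; r = 79.5 − 77 = 2.5
x=11: ŷ = -13 + 9·11 = 86; r = 84 − 86 = -2
x=12: ŷ = -13 + 9·12 = 95; r = 94 − 95 = -1
x=13: ŷ = -13 + 9·13 = 104; r = 103 − 104 = -1
x=14: ŷ = -13 + 9·14 = 113; r = 114.5 − 113 = 1.5
x=15: ŷ = -13 + 9·15 = 122; r = 124.5 − 122 = 2.5
x=16: ŷ = -13 + 9·16 = 131; r = 129 − 131 = -2
SSE = 0.25 + 6.25 + 4 + 1 + 1 + 2.25 + 6.25 + 4 = 25

SSE = 25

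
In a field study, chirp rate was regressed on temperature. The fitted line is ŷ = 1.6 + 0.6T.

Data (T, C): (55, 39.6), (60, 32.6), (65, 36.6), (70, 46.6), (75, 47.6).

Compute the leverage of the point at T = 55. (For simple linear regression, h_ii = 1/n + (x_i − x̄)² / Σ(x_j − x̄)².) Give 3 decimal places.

T̄ = (55 + 60 + 65 + 70 + 75)/5 = 65
Σ(T − T̄)² = 100 + 25 + 0 + 25 + 100 = 250
h = 1/5 + (-10)²/250 = 0.2 + 0.4 = 0.600

h = 0.600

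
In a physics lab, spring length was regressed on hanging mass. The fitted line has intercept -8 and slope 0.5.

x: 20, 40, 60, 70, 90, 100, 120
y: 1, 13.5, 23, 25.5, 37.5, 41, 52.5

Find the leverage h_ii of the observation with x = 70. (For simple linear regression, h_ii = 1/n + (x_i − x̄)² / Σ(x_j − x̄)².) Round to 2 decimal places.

h = 0.14

x̄ = (20 + 40 + 60 + 70 + 90 + 100 + 120)/7 = 71.4286
Σ(x − x̄)² = 2644.9 + 987.755 + 130.612 + 2.04082 + 344.898 + 816.327 + 2359.18 = 7285.71
h = 1/7 + (-1.42857)²/7285.71 = 0.142857 + 0.000280112 = 0.14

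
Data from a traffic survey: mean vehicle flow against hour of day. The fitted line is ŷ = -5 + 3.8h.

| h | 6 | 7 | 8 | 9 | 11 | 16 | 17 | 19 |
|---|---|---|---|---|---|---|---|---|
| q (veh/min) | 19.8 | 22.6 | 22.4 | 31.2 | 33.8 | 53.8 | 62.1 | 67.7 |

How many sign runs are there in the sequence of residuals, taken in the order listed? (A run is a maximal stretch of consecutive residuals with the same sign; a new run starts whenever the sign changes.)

5 runs

h=6: ŷ = -5 + 3.8·6 = 17.8; r = 19.8 − 17.8 = 2
h=7: ŷ = -5 + 3.8·7 = 21.6; r = 22.6 − 21.6 = 1
h=8: ŷ = -5 + 3.8·8 = 25.4; r = 22.4 − 25.4 = -3
h=9: ŷ = -5 + 3.8·9 = 29.2; r = 31.2 − 29.2 = 2
h=11: ŷ = -5 + 3.8·11 = 36.8; r = 33.8 − 36.8 = -3
h=16: ŷ = -5 + 3.8·16 = 55.8; r = 53.8 − 55.8 = -2
h=17: ŷ = -5 + 3.8·17 = 59.6; r = 62.1 − 59.6 = 2.5
h=19: ŷ = -5 + 3.8·19 = 67.2; r = 67.7 − 67.2 = 0.5
Signs: + + − + − − + +
Runs: +×2, −×1, +×1, −×2, +×2 → 5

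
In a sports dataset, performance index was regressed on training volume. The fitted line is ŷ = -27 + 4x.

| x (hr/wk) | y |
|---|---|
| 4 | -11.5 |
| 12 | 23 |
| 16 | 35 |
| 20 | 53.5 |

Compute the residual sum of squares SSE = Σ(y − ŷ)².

x=4: ŷ = -27 + 4·4 = -11; r = -11.5 − (-11) = -0.5
x=12: ŷ = -27 + 4·12 = 21; r = 23 − 21 = 2
x=16: ŷ = -27 + 4·16 = 37; r = 35 − 37 = -2
x=20: ŷ = -27 + 4·20 = 53; r = 53.5 − 53 = 0.5
SSE = 0.25 + 4 + 4 + 0.25 = 8.5

SSE = 8.5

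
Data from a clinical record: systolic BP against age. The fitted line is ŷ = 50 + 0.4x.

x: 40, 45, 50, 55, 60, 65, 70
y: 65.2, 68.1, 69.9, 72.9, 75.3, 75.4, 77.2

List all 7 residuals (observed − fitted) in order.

-0.8, 0.1, -0.1, 0.9, 1.3, -0.6, -0.8

x=40: ŷ = 50 + 0.4·40 = 66; e = 65.2 − 66 = -0.8
x=45: ŷ = 50 + 0.4·45 = 68; e = 68.1 − 68 = 0.1
x=50: ŷ = 50 + 0.4·50 = 70; e = 69.9 − 70 = -0.1
x=55: ŷ = 50 + 0.4·55 = 72; e = 72.9 − 72 = 0.9
x=60: ŷ = 50 + 0.4·60 = 74; e = 75.3 − 74 = 1.3
x=65: ŷ = 50 + 0.4·65 = 76; e = 75.4 − 76 = -0.6
x=70: ŷ = 50 + 0.4·70 = 78; e = 77.2 − 78 = -0.8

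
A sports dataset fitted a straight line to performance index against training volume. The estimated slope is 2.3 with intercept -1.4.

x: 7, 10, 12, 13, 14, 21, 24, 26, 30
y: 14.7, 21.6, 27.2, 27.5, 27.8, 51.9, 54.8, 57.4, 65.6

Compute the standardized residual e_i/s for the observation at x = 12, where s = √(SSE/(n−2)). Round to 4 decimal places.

0.4082

x=7: ŷ = -1.4 + 2.3·7 = 14.7; e = 14.7 − 14.7 = 0
x=10: ŷ = -1.4 + 2.3·10 = 21.6; e = 21.6 − 21.6 = 0
x=12: ŷ = -1.4 + 2.3·12 = 26.2; e = 27.2 − 26.2 = 1
x=13: ŷ = -1.4 + 2.3·13 = 28.5; e = 27.5 − 28.5 = -1
x=14: ŷ = -1.4 + 2.3·14 = 30.8; e = 27.8 − 30.8 = -3
x=21: ŷ = -1.4 + 2.3·21 = 46.9; e = 51.9 − 46.9 = 5
x=24: ŷ = -1.4 + 2.3·24 = 53.8; e = 54.8 − 53.8 = 1
x=26: ŷ = -1.4 + 2.3·26 = 58.4; e = 57.4 − 58.4 = -1
x=30: ŷ = -1.4 + 2.3·30 = 67.6; e = 65.6 − 67.6 = -2
SSE = 0 + 0 + 1 + 1 + 9 + 25 + 1 + 1 + 4 = 42
s = √(42/7) = 2.44949
e/s = 1 / 2.44949 = 0.4082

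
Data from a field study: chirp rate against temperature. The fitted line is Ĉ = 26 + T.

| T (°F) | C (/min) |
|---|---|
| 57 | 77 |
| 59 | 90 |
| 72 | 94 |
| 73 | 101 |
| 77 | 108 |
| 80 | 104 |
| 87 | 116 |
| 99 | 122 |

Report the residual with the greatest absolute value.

T=57: Ĉ = 26 + 57 = 83; e = 77 − 83 = -6
T=59: Ĉ = 26 + 59 = 85; e = 90 − 85 = 5
T=72: Ĉ = 26 + 72 = 98; e = 94 − 98 = -4
T=73: Ĉ = 26 + 73 = 99; e = 101 − 99 = 2
T=77: Ĉ = 26 + 77 = 103; e = 108 − 103 = 5
T=80: Ĉ = 26 + 80 = 106; e = 104 − 106 = -2
T=87: Ĉ = 26 + 87 = 113; e = 116 − 113 = 3
T=99: Ĉ = 26 + 99 = 125; e = 122 − 125 = -3
Largest |e| is 6 at T = 57, residual -6.

e = -6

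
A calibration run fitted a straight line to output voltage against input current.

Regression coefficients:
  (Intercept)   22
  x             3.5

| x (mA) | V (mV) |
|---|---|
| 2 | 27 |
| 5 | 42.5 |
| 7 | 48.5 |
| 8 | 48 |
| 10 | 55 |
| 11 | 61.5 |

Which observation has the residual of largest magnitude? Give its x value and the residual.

x=2: ŷ = 22 + 3.5·2 = 29; e = 27 − 29 = -2
x=5: ŷ = 22 + 3.5·5 = 39.5; e = 42.5 − 39.5 = 3
x=7: ŷ = 22 + 3.5·7 = 46.5; e = 48.5 − 46.5 = 2
x=8: ŷ = 22 + 3.5·8 = 50; e = 48 − 50 = -2
x=10: ŷ = 22 + 3.5·10 = 57; e = 55 − 57 = -2
x=11: ŷ = 22 + 3.5·11 = 60.5; e = 61.5 − 60.5 = 1
Largest |e| is 3 at x = 5, residual 3.

x = 5, e = 3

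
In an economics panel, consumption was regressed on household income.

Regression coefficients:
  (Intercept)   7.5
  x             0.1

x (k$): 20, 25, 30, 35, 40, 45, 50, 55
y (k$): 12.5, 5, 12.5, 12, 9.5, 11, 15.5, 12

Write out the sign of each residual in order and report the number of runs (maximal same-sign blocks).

6 runs

x=20: ŷ = 7.5 + 0.1·20 = 9.5; r = 12.5 − 9.5 = 3
x=25: ŷ = 7.5 + 0.1·25 = 10; r = 5 − 10 = -5
x=30: ŷ = 7.5 + 0.1·30 = 10.5; r = 12.5 − 10.5 = 2
x=35: ŷ = 7.5 + 0.1·35 = 11; r = 12 − 11 = 1
x=40: ŷ = 7.5 + 0.1·40 = 11.5; r = 9.5 − 11.5 = -2
x=45: ŷ = 7.5 + 0.1·45 = 12; r = 11 − 12 = -1
x=50: ŷ = 7.5 + 0.1·50 = 12.5; r = 15.5 − 12.5 = 3
x=55: ŷ = 7.5 + 0.1·55 = 13; r = 12 − 13 = -1
Signs: + − + + − − + −
Runs: +×1, −×1, +×2, −×2, +×1, −×1 → 6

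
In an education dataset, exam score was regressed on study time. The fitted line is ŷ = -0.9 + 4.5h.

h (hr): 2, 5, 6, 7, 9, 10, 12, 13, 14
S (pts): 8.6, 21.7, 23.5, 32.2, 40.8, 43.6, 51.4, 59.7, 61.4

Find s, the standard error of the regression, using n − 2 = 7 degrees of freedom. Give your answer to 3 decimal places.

h=2: ŷ = -0.9 + 4.5·2 = 8.1; r = 8.6 − 8.1 = 0.5
h=5: ŷ = -0.9 + 4.5·5 = 21.6; r = 21.7 − 21.6 = 0.1
h=6: ŷ = -0.9 + 4.5·6 = 26.1; r = 23.5 − 26.1 = -2.6
h=7: ŷ = -0.9 + 4.5·7 = 30.6; r = 32.2 − 30.6 = 1.6
h=9: ŷ = -0.9 + 4.5·9 = 39.6; r = 40.8 − 39.6 = 1.2
h=10: ŷ = -0.9 + 4.5·10 = 44.1; r = 43.6 − 44.1 = -0.5
h=12: ŷ = -0.9 + 4.5·12 = 53.1; r = 51.4 − 53.1 = -1.7
h=13: ŷ = -0.9 + 4.5·13 = 57.6; r = 59.7 − 57.6 = 2.1
h=14: ŷ = -0.9 + 4.5·14 = 62.1; r = 61.4 − 62.1 = -0.7
SSE = 0.25 + 0.01 + 6.76 + 2.56 + 1.44 + 0.25 + 2.89 + 4.41 + 0.49 = 19.06
s = √(19.06/7) = √2.72286 ≈ 1.650

s = 1.650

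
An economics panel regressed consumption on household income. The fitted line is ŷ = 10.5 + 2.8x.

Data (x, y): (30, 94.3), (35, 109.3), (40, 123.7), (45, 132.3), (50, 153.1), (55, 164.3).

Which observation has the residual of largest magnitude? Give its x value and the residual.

x=30: ŷ = 10.5 + 2.8·30 = 94.5; e = 94.3 − 94.5 = -0.2
x=35: ŷ = 10.5 + 2.8·35 = 108.5; e = 109.3 − 108.5 = 0.8
x=40: ŷ = 10.5 + 2.8·40 = 122.5; e = 123.7 − 122.5 = 1.2
x=45: ŷ = 10.5 + 2.8·45 = 136.5; e = 132.3 − 136.5 = -4.2
x=50: ŷ = 10.5 + 2.8·50 = 150.5; e = 153.1 − 150.5 = 2.6
x=55: ŷ = 10.5 + 2.8·55 = 164.5; e = 164.3 − 164.5 = -0.2
Largest |e| is 4.2 at x = 45, residual -4.2.

x = 45, e = -4.2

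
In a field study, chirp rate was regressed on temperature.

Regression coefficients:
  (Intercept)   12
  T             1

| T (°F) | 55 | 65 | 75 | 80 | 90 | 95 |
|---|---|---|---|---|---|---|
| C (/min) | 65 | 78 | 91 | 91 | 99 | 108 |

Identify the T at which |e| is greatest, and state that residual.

T = 75, e = 4

T=55: Ĉ = 12 + 55 = 67; e = 65 − 67 = -2
T=65: Ĉ = 12 + 65 = 77; e = 78 − 77 = 1
T=75: Ĉ = 12 + 75 = 87; e = 91 − 87 = 4
T=80: Ĉ = 12 + 80 = 92; e = 91 − 92 = -1
T=90: Ĉ = 12 + 90 = 102; e = 99 − 102 = -3
T=95: Ĉ = 12 + 95 = 107; e = 108 − 107 = 1
Largest |e| is 4 at T = 75, residual 4.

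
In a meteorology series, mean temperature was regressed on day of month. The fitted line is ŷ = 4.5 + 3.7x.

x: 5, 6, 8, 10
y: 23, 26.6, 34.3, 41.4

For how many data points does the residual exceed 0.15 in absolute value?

1

x=5: ŷ = 4.5 + 3.7·5 = 23; e = 23 − 23 = 0
x=6: ŷ = 4.5 + 3.7·6 = 26.7; e = 26.6 − 26.7 = -0.1
x=8: ŷ = 4.5 + 3.7·8 = 34.1; e = 34.3 − 34.1 = 0.2
x=10: ŷ = 4.5 + 3.7·10 = 41.5; e = 41.4 − 41.5 = -0.1
|e| > 0.15: x=8 (|e|=0.2) → 1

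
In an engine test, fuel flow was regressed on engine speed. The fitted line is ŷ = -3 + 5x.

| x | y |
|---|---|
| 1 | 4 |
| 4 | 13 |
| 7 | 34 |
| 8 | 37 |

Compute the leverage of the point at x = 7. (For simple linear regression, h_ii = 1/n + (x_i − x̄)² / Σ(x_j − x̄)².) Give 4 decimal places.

h = 0.3833

x̄ = (1 + 4 + 7 + 8)/4 = 5
Σ(x − x̄)² = 16 + 1 + 4 + 9 = 30
h = 1/4 + (2)²/30 = 0.25 + 0.133333 = 0.3833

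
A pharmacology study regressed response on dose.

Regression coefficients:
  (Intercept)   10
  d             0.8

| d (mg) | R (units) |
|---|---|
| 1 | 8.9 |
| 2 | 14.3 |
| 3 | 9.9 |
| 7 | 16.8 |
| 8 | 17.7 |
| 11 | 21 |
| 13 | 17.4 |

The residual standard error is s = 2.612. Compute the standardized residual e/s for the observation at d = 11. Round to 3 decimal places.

ŷ = 10 + 0.8·11 = 18.8
e = 21 − 18.8 = 2.2
e/s = 2.2 / 2.612 = 0.842

0.842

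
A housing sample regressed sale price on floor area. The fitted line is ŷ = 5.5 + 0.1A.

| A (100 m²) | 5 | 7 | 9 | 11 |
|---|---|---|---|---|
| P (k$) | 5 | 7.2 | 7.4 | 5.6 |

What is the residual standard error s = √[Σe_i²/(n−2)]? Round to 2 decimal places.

A=5: ŷ = 5.5 + 0.1·5 = 6; e = 5 − 6 = -1
A=7: ŷ = 5.5 + 0.1·7 = 6.2; e = 7.2 − 6.2 = 1
A=9: ŷ = 5.5 + 0.1·9 = 6.4; e = 7.4 − 6.4 = 1
A=11: ŷ = 5.5 + 0.1·11 = 6.6; e = 5.6 − 6.6 = -1
SSE = 1 + 1 + 1 + 1 = 4
s = √(4/2) = √2 ≈ 1.41

s = 1.41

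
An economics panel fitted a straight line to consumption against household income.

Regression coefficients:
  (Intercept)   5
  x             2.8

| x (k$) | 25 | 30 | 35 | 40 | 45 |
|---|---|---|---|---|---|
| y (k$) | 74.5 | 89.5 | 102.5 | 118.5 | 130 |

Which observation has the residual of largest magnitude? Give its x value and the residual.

x=25: ŷ = 5 + 2.8·25 = 75; r = 74.5 − 75 = -0.5
x=30: ŷ = 5 + 2.8·30 = 89; r = 89.5 − 89 = 0.5
x=35: ŷ = 5 + 2.8·35 = 103; r = 102.5 − 103 = -0.5
x=40: ŷ = 5 + 2.8·40 = 117; r = 118.5 − 117 = 1.5
x=45: ŷ = 5 + 2.8·45 = 131; r = 130 − 131 = -1
Largest |r| is 1.5 at x = 40, residual 1.5.

x = 40, r = 1.5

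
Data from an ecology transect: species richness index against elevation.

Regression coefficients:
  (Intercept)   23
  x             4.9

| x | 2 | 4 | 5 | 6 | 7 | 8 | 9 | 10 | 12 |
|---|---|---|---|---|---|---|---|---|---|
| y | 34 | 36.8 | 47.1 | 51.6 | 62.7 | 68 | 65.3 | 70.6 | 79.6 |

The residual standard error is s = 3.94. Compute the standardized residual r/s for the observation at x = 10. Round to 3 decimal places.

-0.355

ŷ = 23 + 4.9·10 = 72
r = 70.6 − 72 = -1.4
r/s = -1.4 / 3.94 = -0.355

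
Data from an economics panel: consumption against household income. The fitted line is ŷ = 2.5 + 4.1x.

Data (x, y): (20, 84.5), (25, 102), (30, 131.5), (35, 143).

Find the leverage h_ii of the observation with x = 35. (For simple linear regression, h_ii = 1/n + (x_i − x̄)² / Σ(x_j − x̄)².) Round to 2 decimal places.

x̄ = (20 + 25 + 30 + 35)/4 = 27.5
Σ(x − x̄)² = 56.25 + 6.25 + 6.25 + 56.25 = 125
h = 1/4 + (7.5)²/125 = 0.25 + 0.45 = 0.70

h = 0.70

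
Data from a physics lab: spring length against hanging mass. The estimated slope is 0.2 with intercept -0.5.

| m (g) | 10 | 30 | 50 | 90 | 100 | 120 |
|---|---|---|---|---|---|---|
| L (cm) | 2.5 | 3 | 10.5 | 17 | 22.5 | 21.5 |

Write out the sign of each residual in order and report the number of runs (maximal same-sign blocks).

m=10: ŷ = -0.5 + 0.2·10 = 1.5; e = 2.5 − 1.5 = 1
m=30: ŷ = -0.5 + 0.2·30 = 5.5; e = 3 − 5.5 = -2.5
m=50: ŷ = -0.5 + 0.2·50 = 9.5; e = 10.5 − 9.5 = 1
m=90: ŷ = -0.5 + 0.2·90 = 17.5; e = 17 − 17.5 = -0.5
m=100: ŷ = -0.5 + 0.2·100 = 19.5; e = 22.5 − 19.5 = 3
m=120: ŷ = -0.5 + 0.2·120 = 23.5; e = 21.5 − 23.5 = -2
Signs: + − + − + −
Runs: +×1, −×1, +×1, −×1, +×1, −×1 → 6

6 runs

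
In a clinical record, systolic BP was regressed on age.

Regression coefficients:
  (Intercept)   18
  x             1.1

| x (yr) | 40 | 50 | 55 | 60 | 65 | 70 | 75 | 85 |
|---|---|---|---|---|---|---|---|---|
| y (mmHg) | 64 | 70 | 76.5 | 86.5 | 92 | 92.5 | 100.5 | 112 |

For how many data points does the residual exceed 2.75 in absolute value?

x=40: ŷ = 18 + 1.1·40 = 62; e = 64 − 62 = 2
x=50: ŷ = 18 + 1.1·50 = 73; e = 70 − 73 = -3
x=55: ŷ = 18 + 1.1·55 = 78.5; e = 76.5 − 78.5 = -2
x=60: ŷ = 18 + 1.1·60 = 84; e = 86.5 − 84 = 2.5
x=65: ŷ = 18 + 1.1·65 = 89.5; e = 92 − 89.5 = 2.5
x=70: ŷ = 18 + 1.1·70 = 95; e = 92.5 − 95 = -2.5
x=75: ŷ = 18 + 1.1·75 = 100.5; e = 100.5 − 100.5 = 0
x=85: ŷ = 18 + 1.1·85 = 111.5; e = 112 − 111.5 = 0.5
|e| > 2.75: x=50 (|e|=3) → 1

1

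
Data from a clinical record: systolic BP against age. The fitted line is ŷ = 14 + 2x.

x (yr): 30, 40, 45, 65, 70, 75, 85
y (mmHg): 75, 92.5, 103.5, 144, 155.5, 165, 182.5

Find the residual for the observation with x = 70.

e = 1.5

ŷ = 14 + 2·70 = 154
e = 155.5 − 154 = 1.5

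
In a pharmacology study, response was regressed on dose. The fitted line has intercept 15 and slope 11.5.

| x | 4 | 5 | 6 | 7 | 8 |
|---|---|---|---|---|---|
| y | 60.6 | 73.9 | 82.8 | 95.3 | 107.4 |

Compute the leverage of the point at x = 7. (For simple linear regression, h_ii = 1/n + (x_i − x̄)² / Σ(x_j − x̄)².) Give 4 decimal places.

x̄ = (4 + 5 + 6 + 7 + 8)/5 = 6
Σ(x − x̄)² = 4 + 1 + 0 + 1 + 4 = 10
h = 1/5 + (1)²/10 = 0.2 + 0.1 = 0.3000

h = 0.3000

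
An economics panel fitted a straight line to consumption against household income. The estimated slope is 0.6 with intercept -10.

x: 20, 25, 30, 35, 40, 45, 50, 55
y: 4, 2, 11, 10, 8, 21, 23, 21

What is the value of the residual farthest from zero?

x=20: ŷ = -10 + 0.6·20 = 2; r = 4 − 2 = 2
x=25: ŷ = -10 + 0.6·25 = 5; r = 2 − 5 = -3
x=30: ŷ = -10 + 0.6·30 = 8; r = 11 − 8 = 3
x=35: ŷ = -10 + 0.6·35 = 11; r = 10 − 11 = -1
x=40: ŷ = -10 + 0.6·40 = 14; r = 8 − 14 = -6
x=45: ŷ = -10 + 0.6·45 = 17; r = 21 − 17 = 4
x=50: ŷ = -10 + 0.6·50 = 20; r = 23 − 20 = 3
x=55: ŷ = -10 + 0.6·55 = 23; r = 21 − 23 = -2
Largest |r| is 6 at x = 40, residual -6.

r = -6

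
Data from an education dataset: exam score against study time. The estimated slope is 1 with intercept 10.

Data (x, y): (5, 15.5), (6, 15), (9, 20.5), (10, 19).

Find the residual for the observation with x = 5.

ŷ = 10 + 5 = 15
r = 15.5 − 15 = 0.5

r = 0.5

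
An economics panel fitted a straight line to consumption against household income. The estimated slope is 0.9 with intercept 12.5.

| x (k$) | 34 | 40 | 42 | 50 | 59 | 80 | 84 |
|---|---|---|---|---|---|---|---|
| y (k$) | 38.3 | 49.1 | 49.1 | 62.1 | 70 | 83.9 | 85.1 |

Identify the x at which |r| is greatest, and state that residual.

x=34: ŷ = 12.5 + 0.9·34 = 43.1; r = 38.3 − 43.1 = -4.8
x=40: ŷ = 12.5 + 0.9·40 = 48.5; r = 49.1 − 48.5 = 0.6
x=42: ŷ = 12.5 + 0.9·42 = 50.3; r = 49.1 − 50.3 = -1.2
x=50: ŷ = 12.5 + 0.9·50 = 57.5; r = 62.1 − 57.5 = 4.6
x=59: ŷ = 12.5 + 0.9·59 = 65.6; r = 70 − 65.6 = 4.4
x=80: ŷ = 12.5 + 0.9·80 = 84.5; r = 83.9 − 84.5 = -0.6
x=84: ŷ = 12.5 + 0.9·84 = 88.1; r = 85.1 − 88.1 = -3
Largest |r| is 4.8 at x = 34, residual -4.8.

x = 34, r = -4.8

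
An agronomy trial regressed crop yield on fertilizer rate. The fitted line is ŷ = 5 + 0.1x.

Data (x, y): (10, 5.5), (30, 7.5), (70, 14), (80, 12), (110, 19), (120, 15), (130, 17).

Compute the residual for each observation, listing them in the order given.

-0.5, -0.5, 2, -1, 3, -2, -1

x=10: ŷ = 5 + 0.1·10 = 6; e = 5.5 − 6 = -0.5
x=30: ŷ = 5 + 0.1·30 = 8; e = 7.5 − 8 = -0.5
x=70: ŷ = 5 + 0.1·70 = 12; e = 14 − 12 = 2
x=80: ŷ = 5 + 0.1·80 = 13; e = 12 − 13 = -1
x=110: ŷ = 5 + 0.1·110 = 16; e = 19 − 16 = 3
x=120: ŷ = 5 + 0.1·120 = 17; e = 15 − 17 = -2
x=130: ŷ = 5 + 0.1·130 = 18; e = 17 − 18 = -1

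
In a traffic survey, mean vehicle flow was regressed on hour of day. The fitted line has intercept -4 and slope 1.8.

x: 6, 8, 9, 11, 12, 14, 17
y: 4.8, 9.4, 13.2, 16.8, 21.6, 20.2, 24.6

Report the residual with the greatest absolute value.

r = 4

x=6: ŷ = -4 + 1.8·6 = 6.8; r = 4.8 − 6.8 = -2
x=8: ŷ = -4 + 1.8·8 = 10.4; r = 9.4 − 10.4 = -1
x=9: ŷ = -4 + 1.8·9 = 12.2; r = 13.2 − 12.2 = 1
x=11: ŷ = -4 + 1.8·11 = 15.8; r = 16.8 − 15.8 = 1
x=12: ŷ = -4 + 1.8·12 = 17.6; r = 21.6 − 17.6 = 4
x=14: ŷ = -4 + 1.8·14 = 21.2; r = 20.2 − 21.2 = -1
x=17: ŷ = -4 + 1.8·17 = 26.6; r = 24.6 − 26.6 = -2
Largest |r| is 4 at x = 12, residual 4.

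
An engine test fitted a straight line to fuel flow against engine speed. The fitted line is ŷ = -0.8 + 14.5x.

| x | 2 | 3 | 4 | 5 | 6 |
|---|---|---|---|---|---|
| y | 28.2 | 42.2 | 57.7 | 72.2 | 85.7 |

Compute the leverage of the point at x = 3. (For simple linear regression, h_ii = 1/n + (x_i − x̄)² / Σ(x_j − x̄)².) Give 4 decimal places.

x̄ = (2 + 3 + 4 + 5 + 6)/5 = 4
Σ(x − x̄)² = 4 + 1 + 0 + 1 + 4 = 10
h = 1/5 + (-1)²/10 = 0.2 + 0.1 = 0.3000

h = 0.3000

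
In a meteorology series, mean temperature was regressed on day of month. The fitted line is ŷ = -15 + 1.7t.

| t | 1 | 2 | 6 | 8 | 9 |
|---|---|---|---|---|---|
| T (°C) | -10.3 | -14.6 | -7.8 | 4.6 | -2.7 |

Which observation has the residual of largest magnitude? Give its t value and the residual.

t = 8, e = 6

t=1: ŷ = -15 + 1.7·1 = -13.3; e = -10.3 − (-13.3) = 3
t=2: ŷ = -15 + 1.7·2 = -11.6; e = -14.6 − (-11.6) = -3
t=6: ŷ = -15 + 1.7·6 = -4.8; e = -7.8 − (-4.8) = -3
t=8: ŷ = -15 + 1.7·8 = -1.4; e = 4.6 − (-1.4) = 6
t=9: ŷ = -15 + 1.7·9 = 0.3; e = -2.7 − 0.3 = -3
Largest |e| is 6 at t = 8, residual 6.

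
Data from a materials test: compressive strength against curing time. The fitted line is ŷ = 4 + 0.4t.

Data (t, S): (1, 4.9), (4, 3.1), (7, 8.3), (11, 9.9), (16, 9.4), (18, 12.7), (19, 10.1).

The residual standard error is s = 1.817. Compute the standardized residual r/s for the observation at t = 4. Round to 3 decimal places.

-1.376

ŷ = 4 + 0.4·4 = 5.6
r = 3.1 − 5.6 = -2.5
r/s = -2.5 / 1.817 = -1.376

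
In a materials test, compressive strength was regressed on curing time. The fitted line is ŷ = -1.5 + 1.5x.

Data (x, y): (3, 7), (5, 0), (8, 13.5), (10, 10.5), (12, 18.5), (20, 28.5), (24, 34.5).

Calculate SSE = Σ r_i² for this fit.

SSE = 74

x=3: ŷ = -1.5 + 1.5·3 = 3; r = 7 − 3 = 4
x=5: ŷ = -1.5 + 1.5·5 = 6; r = 0 − 6 = -6
x=8: ŷ = -1.5 + 1.5·8 = 10.5; r = 13.5 − 10.5 = 3
x=10: ŷ = -1.5 + 1.5·10 = 13.5; r = 10.5 − 13.5 = -3
x=12: ŷ = -1.5 + 1.5·12 = 16.5; r = 18.5 − 16.5 = 2
x=20: ŷ = -1.5 + 1.5·20 = 28.5; r = 28.5 − 28.5 = 0
x=24: ŷ = -1.5 + 1.5·24 = 34.5; r = 34.5 − 34.5 = 0
SSE = 16 + 36 + 9 + 9 + 4 + 0 + 0 = 74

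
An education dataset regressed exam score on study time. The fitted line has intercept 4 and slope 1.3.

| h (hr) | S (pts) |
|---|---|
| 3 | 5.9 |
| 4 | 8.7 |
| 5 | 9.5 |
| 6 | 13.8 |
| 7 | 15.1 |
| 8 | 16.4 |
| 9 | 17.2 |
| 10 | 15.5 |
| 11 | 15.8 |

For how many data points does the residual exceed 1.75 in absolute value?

5

h=3: ŷ = 4 + 1.3·3 = 7.9; r = 5.9 − 7.9 = -2
h=4: ŷ = 4 + 1.3·4 = 9.2; r = 8.7 − 9.2 = -0.5
h=5: ŷ = 4 + 1.3·5 = 10.5; r = 9.5 − 10.5 = -1
h=6: ŷ = 4 + 1.3·6 = 11.8; r = 13.8 − 11.8 = 2
h=7: ŷ = 4 + 1.3·7 = 13.1; r = 15.1 − 13.1 = 2
h=8: ŷ = 4 + 1.3·8 = 14.4; r = 16.4 − 14.4 = 2
h=9: ŷ = 4 + 1.3·9 = 15.7; r = 17.2 − 15.7 = 1.5
h=10: ŷ = 4 + 1.3·10 = 17; r = 15.5 − 17 = -1.5
h=11: ŷ = 4 + 1.3·11 = 18.3; r = 15.8 − 18.3 = -2.5
|r| > 1.75: h=3 (|r|=2), h=6 (|r|=2), h=7 (|r|=2), h=8 (|r|=2), h=11 (|r|=2.5) → 5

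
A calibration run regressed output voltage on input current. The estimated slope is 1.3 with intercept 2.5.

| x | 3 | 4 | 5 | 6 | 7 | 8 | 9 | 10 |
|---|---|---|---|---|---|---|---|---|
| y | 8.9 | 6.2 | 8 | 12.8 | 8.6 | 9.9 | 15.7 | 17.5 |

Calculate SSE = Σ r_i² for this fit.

x=3: ŷ = 2.5 + 1.3·3 = 6.4; r = 8.9 − 6.4 = 2.5
x=4: ŷ = 2.5 + 1.3·4 = 7.7; r = 6.2 − 7.7 = -1.5
x=5: ŷ = 2.5 + 1.3·5 = 9; r = 8 − 9 = -1
x=6: ŷ = 2.5 + 1.3·6 = 10.3; r = 12.8 − 10.3 = 2.5
x=7: ŷ = 2.5 + 1.3·7 = 11.6; r = 8.6 − 11.6 = -3
x=8: ŷ = 2.5 + 1.3·8 = 12.9; r = 9.9 − 12.9 = -3
x=9: ŷ = 2.5 + 1.3·9 = 14.2; r = 15.7 − 14.2 = 1.5
x=10: ŷ = 2.5 + 1.3·10 = 15.5; r = 17.5 − 15.5 = 2
SSE = 6.25 + 2.25 + 1 + 6.25 + 9 + 9 + 2.25 + 4 = 40

SSE = 40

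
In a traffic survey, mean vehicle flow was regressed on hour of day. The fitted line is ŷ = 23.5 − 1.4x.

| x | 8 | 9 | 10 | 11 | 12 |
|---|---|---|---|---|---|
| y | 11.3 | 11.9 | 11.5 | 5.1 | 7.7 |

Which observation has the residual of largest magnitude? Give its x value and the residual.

x = 11, e = -3

x=8: ŷ = 23.5 − 1.4·8 = 12.3; e = 11.3 − 12.3 = -1
x=9: ŷ = 23.5 − 1.4·9 = 10.9; e = 11.9 − 10.9 = 1
x=10: ŷ = 23.5 − 1.4·10 = 9.5; e = 11.5 − 9.5 = 2
x=11: ŷ = 23.5 − 1.4·11 = 8.1; e = 5.1 − 8.1 = -3
x=12: ŷ = 23.5 − 1.4·12 = 6.7; e = 7.7 − 6.7 = 1
Largest |e| is 3 at x = 11, residual -3.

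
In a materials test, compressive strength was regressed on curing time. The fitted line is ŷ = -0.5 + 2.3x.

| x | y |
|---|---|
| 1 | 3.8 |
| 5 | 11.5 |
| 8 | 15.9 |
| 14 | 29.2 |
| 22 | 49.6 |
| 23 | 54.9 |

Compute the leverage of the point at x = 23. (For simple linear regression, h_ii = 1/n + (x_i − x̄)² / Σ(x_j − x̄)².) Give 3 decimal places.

h = 0.452

x̄ = (1 + 5 + 8 + 14 + 22 + 23)/6 = 12.1667
Σ(x − x̄)² = 124.694 + 51.3611 + 17.3611 + 3.36111 + 96.6944 + 117.361 = 410.833
h = 1/6 + (10.8333)²/410.833 = 0.166667 + 0.285666 = 0.452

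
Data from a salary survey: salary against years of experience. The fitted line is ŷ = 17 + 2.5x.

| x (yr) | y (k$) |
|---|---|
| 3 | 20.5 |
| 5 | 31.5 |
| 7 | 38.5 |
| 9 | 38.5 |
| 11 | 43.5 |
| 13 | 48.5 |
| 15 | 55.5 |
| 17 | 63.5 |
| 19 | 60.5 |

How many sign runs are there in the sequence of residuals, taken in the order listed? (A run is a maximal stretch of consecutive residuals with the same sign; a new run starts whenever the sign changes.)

5 runs

x=3: ŷ = 17 + 2.5·3 = 24.5; e = 20.5 − 24.5 = -4
x=5: ŷ = 17 + 2.5·5 = 29.5; e = 31.5 − 29.5 = 2
x=7: ŷ = 17 + 2.5·7 = 34.5; e = 38.5 − 34.5 = 4
x=9: ŷ = 17 + 2.5·9 = 39.5; e = 38.5 − 39.5 = -1
x=11: ŷ = 17 + 2.5·11 = 44.5; e = 43.5 − 44.5 = -1
x=13: ŷ = 17 + 2.5·13 = 49.5; e = 48.5 − 49.5 = -1
x=15: ŷ = 17 + 2.5·15 = 54.5; e = 55.5 − 54.5 = 1
x=17: ŷ = 17 + 2.5·17 = 59.5; e = 63.5 − 59.5 = 4
x=19: ŷ = 17 + 2.5·19 = 64.5; e = 60.5 − 64.5 = -4
Signs: − + + − − − + + −
Runs: −×1, +×2, −×3, +×2, −×1 → 5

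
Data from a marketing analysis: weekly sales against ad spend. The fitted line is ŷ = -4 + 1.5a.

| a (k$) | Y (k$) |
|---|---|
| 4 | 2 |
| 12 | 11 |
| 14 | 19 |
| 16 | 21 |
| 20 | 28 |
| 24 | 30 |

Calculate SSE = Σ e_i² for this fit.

a=4: ŷ = -4 + 1.5·4 = 2; e = 2 − 2 = 0
a=12: ŷ = -4 + 1.5·12 = 14; e = 11 − 14 = -3
a=14: ŷ = -4 + 1.5·14 = 17; e = 19 − 17 = 2
a=16: ŷ = -4 + 1.5·16 = 20; e = 21 − 20 = 1
a=20: ŷ = -4 + 1.5·20 = 26; e = 28 − 26 = 2
a=24: ŷ = -4 + 1.5·24 = 32; e = 30 − 32 = -2
SSE = 0 + 9 + 4 + 1 + 4 + 4 = 22

SSE = 22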